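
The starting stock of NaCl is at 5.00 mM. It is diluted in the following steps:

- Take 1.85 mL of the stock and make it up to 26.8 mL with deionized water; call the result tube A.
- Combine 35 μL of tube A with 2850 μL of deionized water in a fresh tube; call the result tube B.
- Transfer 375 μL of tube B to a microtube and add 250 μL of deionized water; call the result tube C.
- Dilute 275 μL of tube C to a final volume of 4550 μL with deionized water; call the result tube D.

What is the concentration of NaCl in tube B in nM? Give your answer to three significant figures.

4.19 × 10^3 nM

Step 1: 1.85 mL brought to 26.8 mL → factor 26.8/1.85 = 14.486
Step 2: 35 μL + 2850 μL = 2885 μL total → factor 2885/35 = 82.429
Dilution factor through tube B = 14.486 × 82.429 = 1194.1
[tube B] = 5.00 mM / 1194.1 = 0.004187 mM = 4.19 × 10^3 nM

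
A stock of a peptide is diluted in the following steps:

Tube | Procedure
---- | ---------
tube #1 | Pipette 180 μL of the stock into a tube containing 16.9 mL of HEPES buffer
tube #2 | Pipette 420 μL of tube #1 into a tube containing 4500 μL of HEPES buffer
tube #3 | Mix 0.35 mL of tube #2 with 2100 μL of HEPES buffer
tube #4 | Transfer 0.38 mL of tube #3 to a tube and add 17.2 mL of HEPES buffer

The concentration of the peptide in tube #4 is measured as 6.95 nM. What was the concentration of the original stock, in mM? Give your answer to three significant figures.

Step 1: 180 μL + 16.9 mL = 17080 μL total → factor 17080/180 = 94.889
Step 2: 420 μL + 4500 μL = 4920 μL total → factor 4920/420 = 11.714
Step 3: 0.35 mL + 2100 μL = 2.45 mL total → factor 2.45/0.35 = 7
Step 4: 0.38 mL + 17.2 mL = 17.58 mL total → factor 17.58/0.38 = 46.263
Overall dilution factor = 94.889 × 11.714 × 7 × 46.263 = 3.5997 × 10^5
Stock = 6.95 nM × 3.5997 × 10^5 = 2.502 × 10^6 nM = 2.50 mM

2.50 mM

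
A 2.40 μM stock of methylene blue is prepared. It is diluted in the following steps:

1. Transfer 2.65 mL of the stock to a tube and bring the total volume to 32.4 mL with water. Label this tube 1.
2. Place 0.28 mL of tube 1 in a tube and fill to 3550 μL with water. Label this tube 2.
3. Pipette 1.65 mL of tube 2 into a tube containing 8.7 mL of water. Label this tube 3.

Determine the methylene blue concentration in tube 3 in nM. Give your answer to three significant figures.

2.47 nM

Step 1: 2.65 mL brought to 32.4 mL → factor 32.4/2.65 = 12.226
Step 2: 0.28 mL brought to 3550 μL → factor 3.55/0.28 = 12.679
Step 3: 1.65 mL + 8.7 mL = 10.35 mL total → factor 10.35/1.65 = 6.2727
Overall dilution factor = 12.226 × 12.679 × 6.2727 = 972.36
Final = 2.40 μM / 972.36 = 0.002468 μM = 2.47 nM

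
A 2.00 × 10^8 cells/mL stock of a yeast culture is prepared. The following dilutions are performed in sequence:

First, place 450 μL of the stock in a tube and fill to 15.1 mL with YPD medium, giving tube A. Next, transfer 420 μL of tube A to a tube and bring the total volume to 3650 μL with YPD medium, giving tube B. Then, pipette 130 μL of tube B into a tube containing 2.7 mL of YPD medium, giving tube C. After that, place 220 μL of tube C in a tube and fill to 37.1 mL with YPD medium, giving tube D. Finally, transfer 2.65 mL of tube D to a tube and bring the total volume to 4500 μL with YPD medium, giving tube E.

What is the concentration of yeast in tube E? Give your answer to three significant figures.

110 cells/mL

Step 1: 450 μL brought to 15.1 mL → factor 15100/450 = 33.556
Step 2: 420 μL brought to 3650 μL → factor 3650/420 = 8.6905
Step 3: 130 μL + 2.7 mL = 2830 μL total → factor 2830/130 = 21.769
Step 4: 220 μL brought to 37.1 mL → factor 37100/220 = 168.64
Step 5: 2.65 mL brought to 4500 μL → factor 4.5/2.65 = 1.6981
Overall dilution factor = 33.556 × 8.6905 × 21.769 × 168.64 × 1.6981 = 1.8179 × 10^6
Final = 2.00 × 10^8 cells/mL / 1.8179 × 10^6 = 110 cells/mL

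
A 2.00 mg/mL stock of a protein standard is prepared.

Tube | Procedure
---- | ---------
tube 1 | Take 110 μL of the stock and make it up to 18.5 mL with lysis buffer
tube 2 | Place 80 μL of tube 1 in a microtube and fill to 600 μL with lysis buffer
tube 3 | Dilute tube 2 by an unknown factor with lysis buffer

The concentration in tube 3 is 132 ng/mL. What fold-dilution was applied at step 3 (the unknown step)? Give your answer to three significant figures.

Step 1: 110 μL brought to 18.5 mL → factor 18500/110 = 168.18
Step 2: 80 μL brought to 600 μL → factor 600/80 = 7.5
Step 3: unknown factor x
Product of known-step factors = 1261.4
Overall factor = 2.00 mg/mL / (132 ng/mL) = 15152
x = 15152 / 1261.4 = 12.0

12.0-fold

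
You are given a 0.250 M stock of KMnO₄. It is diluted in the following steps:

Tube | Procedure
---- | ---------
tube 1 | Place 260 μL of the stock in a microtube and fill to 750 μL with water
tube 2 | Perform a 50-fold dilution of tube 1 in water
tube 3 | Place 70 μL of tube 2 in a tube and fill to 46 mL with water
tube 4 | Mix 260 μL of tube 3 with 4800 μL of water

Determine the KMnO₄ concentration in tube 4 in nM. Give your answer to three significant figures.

136 nM

Step 1: 260 μL brought to 750 μL → factor 750/260 = 2.8846
Step 2: 50-fold → factor 50
Step 3: 70 μL brought to 46 mL → factor 46000/70 = 657.14
Step 4: 260 μL + 4800 μL = 5060 μL total → factor 5060/260 = 19.462
Overall dilution factor = 2.8846 × 50 × 657.14 × 19.462 = 1.8446 × 10^6
Final = 0.250 M / 1.8446 × 10^6 = 1.355 × 10^-7 M = 136 nM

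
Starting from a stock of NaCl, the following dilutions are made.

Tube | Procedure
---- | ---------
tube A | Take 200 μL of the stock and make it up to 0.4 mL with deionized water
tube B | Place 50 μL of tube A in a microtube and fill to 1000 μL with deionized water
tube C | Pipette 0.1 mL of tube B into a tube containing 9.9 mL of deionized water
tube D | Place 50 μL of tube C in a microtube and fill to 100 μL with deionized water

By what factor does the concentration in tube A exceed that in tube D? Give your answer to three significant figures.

Step 1: 200 μL brought to 0.4 mL → factor 400/200 = 2
Step 2: 50 μL brought to 1000 μL → factor 1000/50 = 20
Step 3: 0.1 mL + 9.9 mL = 10 mL total → factor 10/0.1 = 100
Step 4: 50 μL brought to 100 μL → factor 100/50 = 2
Dilution factor to tube A = 2; to tube D = 8000
[tube A]/[tube D] = (factor to tube D)/(factor to tube A) = 8000/2 = 4.00 × 10^3

4.00 × 10^3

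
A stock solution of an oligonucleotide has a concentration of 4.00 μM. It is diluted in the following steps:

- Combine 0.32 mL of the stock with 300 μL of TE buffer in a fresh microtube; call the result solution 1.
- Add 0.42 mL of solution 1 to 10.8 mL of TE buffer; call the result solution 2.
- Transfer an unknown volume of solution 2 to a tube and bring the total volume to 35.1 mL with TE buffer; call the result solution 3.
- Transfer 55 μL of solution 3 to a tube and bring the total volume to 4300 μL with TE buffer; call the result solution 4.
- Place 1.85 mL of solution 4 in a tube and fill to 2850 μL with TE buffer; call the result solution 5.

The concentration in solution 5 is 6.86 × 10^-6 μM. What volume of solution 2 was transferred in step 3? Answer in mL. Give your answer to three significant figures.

0.375 mL

Step 1: 0.32 mL + 300 μL = 0.62 mL total → factor 0.62/0.32 = 1.9375
Step 2: 0.42 mL + 10.8 mL = 11.22 mL total → factor 11.22/0.42 = 26.714
Step 3: v brought to 35.1 mL → factor = 35.1 mL/v
Step 4: 55 μL brought to 4300 μL → factor 4300/55 = 78.182
Step 5: 1.85 mL brought to 2850 μL → factor 2.85/1.85 = 1.5405
Product of known-step factors = 6234
Overall factor = 4.00 μM / (6.86 × 10^-6 μM) = 5.8309 × 10^5
Step-3 factor = 5.8309 × 10^5 / 6234 = 93.534
v = 35.1 mL / 93.534 = 0.375 mL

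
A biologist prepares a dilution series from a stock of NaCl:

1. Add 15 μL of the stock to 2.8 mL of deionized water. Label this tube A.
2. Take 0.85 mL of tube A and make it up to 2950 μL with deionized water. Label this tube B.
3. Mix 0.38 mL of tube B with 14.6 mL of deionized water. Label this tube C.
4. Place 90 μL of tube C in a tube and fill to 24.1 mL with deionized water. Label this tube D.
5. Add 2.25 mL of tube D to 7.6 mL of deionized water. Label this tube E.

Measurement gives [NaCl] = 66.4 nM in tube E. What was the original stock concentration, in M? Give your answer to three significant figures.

Step 1: 15 μL + 2.8 mL = 2815 μL total → factor 2815/15 = 187.67
Step 2: 0.85 mL brought to 2950 μL → factor 2.95/0.85 = 3.4706
Step 3: 0.38 mL + 14.6 mL = 14.98 mL total → factor 14.98/0.38 = 39.421
Step 4: 90 μL brought to 24.1 mL → factor 24100/90 = 267.78
Step 5: 2.25 mL + 7.6 mL = 9.85 mL total → factor 9.85/2.25 = 4.3778
Overall dilution factor = 187.67 × 3.4706 × 39.421 × 267.78 × 4.3778 = 3.0099 × 10^7
Stock = 66.4 nM × 3.0099 × 10^7 = 1.999 × 10^9 nM = 2.00 M

2.00 M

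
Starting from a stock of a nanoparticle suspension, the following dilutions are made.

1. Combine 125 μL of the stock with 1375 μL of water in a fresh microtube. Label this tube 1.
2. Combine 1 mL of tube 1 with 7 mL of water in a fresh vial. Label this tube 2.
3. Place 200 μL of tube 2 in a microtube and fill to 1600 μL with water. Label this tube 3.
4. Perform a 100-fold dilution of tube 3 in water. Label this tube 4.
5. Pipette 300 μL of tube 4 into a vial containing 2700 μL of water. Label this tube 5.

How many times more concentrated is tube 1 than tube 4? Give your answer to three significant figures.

6.40 × 10^3

Step 1: 125 μL + 1375 μL = 1500 μL total → factor 1500/125 = 12
Step 2: 1 mL + 7 mL = 8 mL total → factor 8/1 = 8
Step 3: 200 μL brought to 1600 μL → factor 1600/200 = 8
Step 4: 100-fold → factor 100
Dilution factor to tube 1 = 12; to tube 4 = 76800
[tube 1]/[tube 4] = (factor to tube 4)/(factor to tube 1) = 76800/12 = 6.40 × 10^3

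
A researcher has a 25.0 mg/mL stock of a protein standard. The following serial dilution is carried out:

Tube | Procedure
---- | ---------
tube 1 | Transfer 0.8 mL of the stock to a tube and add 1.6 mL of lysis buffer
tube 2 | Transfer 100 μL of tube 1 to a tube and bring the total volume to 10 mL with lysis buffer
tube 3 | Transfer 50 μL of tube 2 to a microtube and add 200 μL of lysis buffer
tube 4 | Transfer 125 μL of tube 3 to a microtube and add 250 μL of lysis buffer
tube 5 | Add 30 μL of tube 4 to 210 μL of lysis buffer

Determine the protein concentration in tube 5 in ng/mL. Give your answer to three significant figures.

Step 1: 0.8 mL + 1.6 mL = 2.4 mL total → factor 2.4/0.8 = 3
Step 2: 100 μL brought to 10 mL → factor 10000/100 = 100
Step 3: 50 μL + 200 μL = 250 μL total → factor 250/50 = 5
Step 4: 125 μL + 250 μL = 375 μL total → factor 375/125 = 3
Step 5: 30 μL + 210 μL = 240 μL total → factor 240/30 = 8
Overall dilution factor = 3 × 100 × 5 × 3 × 8 = 36000
Final = 25.0 mg/mL / 36000 = 0.0006944 mg/mL = 694 ng/mL

694 ng/mL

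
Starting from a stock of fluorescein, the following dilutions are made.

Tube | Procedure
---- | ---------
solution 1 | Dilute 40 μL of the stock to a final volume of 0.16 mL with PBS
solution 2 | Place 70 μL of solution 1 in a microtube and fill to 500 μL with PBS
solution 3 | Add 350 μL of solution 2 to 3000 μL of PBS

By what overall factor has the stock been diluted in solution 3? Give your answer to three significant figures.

273

Step 1: 40 μL brought to 0.16 mL → factor 160/40 = 4
Step 2: 70 μL brought to 500 μL → factor 500/70 = 7.1429
Step 3: 350 μL + 3000 μL = 3350 μL total → factor 3350/350 = 9.5714
Overall dilution factor = 4 × 7.1429 × 9.5714 = 273.47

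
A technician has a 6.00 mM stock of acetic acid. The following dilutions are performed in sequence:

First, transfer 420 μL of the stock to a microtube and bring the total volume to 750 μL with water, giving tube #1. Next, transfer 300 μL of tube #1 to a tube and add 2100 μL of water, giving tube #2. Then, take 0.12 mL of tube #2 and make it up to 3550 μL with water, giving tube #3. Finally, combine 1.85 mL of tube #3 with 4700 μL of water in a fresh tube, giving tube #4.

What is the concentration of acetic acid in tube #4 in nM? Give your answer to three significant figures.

Step 1: 420 μL brought to 750 μL → factor 750/420 = 1.7857
Step 2: 300 μL + 2100 μL = 2400 μL total → factor 2400/300 = 8
Step 3: 0.12 mL brought to 3550 μL → factor 3.55/0.12 = 29.583
Step 4: 1.85 mL + 4700 μL = 6.55 mL total → factor 6.55/1.85 = 3.5405
Overall dilution factor = 1.7857 × 8 × 29.583 × 3.5405 = 1496.3
Final = 6.00 mM / 1496.3 = 0.004010 mM = 4.01 × 10^3 nM

4.01 × 10^3 nM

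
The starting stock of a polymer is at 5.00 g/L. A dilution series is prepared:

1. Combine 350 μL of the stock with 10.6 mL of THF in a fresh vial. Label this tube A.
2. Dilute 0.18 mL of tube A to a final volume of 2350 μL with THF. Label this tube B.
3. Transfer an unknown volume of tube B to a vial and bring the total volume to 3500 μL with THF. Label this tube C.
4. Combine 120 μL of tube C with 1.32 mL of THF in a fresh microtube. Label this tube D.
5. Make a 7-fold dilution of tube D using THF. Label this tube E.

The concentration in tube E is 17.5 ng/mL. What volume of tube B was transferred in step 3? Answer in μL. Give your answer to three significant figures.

Step 1: 350 μL + 10.6 mL = 10950 μL total → factor 10950/350 = 31.286
Step 2: 0.18 mL brought to 2350 μL → factor 2.35/0.18 = 13.056
Step 3: v brought to 3500 μL → factor = 3500 μL/v
Step 4: 120 μL + 1.32 mL = 1440 μL total → factor 1440/120 = 12
Step 5: 7-fold → factor 7
Product of known-step factors = 34310
Overall factor = 5.00 g/L / (17.5 ng/mL) = 2.8571 × 10^5
Step-3 factor = 2.8571 × 10^5 / 34310 = 8.3274
v = 3500 μL / 8.3274 = 420 μL

420 μL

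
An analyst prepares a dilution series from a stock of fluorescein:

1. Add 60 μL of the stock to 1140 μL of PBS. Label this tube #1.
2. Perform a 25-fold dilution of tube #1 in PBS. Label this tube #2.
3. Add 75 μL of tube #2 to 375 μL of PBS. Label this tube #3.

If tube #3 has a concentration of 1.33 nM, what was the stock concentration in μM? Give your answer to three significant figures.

Step 1: 60 μL + 1140 μL = 1200 μL total → factor 1200/60 = 20
Step 2: 25-fold → factor 25
Step 3: 75 μL + 375 μL = 450 μL total → factor 450/75 = 6
Overall dilution factor = 20 × 25 × 6 = 3000
Stock = 1.33 nM × 3000 = 3990 nM = 3.99 μM

3.99 μM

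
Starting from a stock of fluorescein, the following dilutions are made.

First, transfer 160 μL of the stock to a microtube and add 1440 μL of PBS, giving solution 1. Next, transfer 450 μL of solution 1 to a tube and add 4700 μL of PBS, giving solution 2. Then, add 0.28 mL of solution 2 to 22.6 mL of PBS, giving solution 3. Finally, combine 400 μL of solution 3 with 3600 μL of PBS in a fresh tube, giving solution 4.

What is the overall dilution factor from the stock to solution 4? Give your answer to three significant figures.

9.35 × 10^4

Step 1: 160 μL + 1440 μL = 1600 μL total → factor 1600/160 = 10
Step 2: 450 μL + 4700 μL = 5150 μL total → factor 5150/450 = 11.444
Step 3: 0.28 mL + 22.6 mL = 22.88 mL total → factor 22.88/0.28 = 81.714
Step 4: 400 μL + 3600 μL = 4000 μL total → factor 4000/400 = 10
Overall dilution factor = 10 × 11.444 × 81.714 × 10 = 93517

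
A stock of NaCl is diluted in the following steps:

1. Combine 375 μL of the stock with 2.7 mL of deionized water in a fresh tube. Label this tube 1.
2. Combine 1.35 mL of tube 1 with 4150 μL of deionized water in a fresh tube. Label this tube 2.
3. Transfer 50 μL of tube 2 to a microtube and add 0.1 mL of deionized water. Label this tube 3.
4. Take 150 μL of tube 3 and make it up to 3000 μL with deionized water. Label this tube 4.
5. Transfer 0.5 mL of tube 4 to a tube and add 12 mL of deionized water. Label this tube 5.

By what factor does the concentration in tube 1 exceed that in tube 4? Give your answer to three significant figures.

Step 1: 375 μL + 2.7 mL = 3075 μL total → factor 3075/375 = 8.2
Step 2: 1.35 mL + 4150 μL = 5.5 mL total → factor 5.5/1.35 = 4.0741
Step 3: 50 μL + 0.1 mL = 150 μL total → factor 150/50 = 3
Step 4: 150 μL brought to 3000 μL → factor 3000/150 = 20
Dilution factor to tube 1 = 8.2; to tube 4 = 2004.4
[tube 1]/[tube 4] = (factor to tube 4)/(factor to tube 1) = 2004.4/8.2 = 244

244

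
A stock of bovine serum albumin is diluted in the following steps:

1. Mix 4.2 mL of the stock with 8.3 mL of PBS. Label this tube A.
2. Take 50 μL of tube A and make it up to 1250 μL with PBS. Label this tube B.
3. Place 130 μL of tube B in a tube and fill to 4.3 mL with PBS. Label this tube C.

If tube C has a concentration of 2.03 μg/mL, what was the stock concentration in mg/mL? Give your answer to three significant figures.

Step 1: 4.2 mL + 8.3 mL = 12.5 mL total → factor 12.5/4.2 = 2.9762
Step 2: 50 μL brought to 1250 μL → factor 1250/50 = 25
Step 3: 130 μL brought to 4.3 mL → factor 4300/130 = 33.077
Overall dilution factor = 2.9762 × 25 × 33.077 = 2461.1
Stock = 2.03 μg/mL × 2461.1 = 4996 μg/mL = 5.00 mg/mL

5.00 mg/mL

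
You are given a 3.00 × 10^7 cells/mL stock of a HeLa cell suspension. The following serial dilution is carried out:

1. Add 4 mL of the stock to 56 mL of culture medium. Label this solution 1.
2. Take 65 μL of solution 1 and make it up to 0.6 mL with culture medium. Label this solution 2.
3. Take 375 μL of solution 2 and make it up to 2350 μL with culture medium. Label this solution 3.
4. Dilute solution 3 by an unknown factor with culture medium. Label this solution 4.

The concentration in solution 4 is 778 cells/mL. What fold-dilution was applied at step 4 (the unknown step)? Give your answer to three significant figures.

44.4-fold

Step 1: 4 mL + 56 mL = 60 mL total → factor 60/4 = 15
Step 2: 65 μL brought to 0.6 mL → factor 600/65 = 9.2308
Step 3: 375 μL brought to 2350 μL → factor 2350/375 = 6.2667
Step 4: unknown factor x
Product of known-step factors = 867.69
Overall factor = 3.00 × 10^7 cells/mL / (778 cells/mL) = 38560
x = 38560 / 867.69 = 44.4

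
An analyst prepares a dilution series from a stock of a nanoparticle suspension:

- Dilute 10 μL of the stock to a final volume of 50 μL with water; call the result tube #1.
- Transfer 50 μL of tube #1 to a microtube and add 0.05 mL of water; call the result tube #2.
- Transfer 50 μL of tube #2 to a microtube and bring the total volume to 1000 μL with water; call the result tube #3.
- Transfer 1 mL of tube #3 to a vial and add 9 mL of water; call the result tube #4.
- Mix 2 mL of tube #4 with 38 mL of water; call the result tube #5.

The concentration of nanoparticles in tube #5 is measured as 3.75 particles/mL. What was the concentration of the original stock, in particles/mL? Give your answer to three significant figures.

Step 1: 10 μL brought to 50 μL → factor 50/10 = 5
Step 2: 50 μL + 0.05 mL = 100 μL total → factor 100/50 = 2
Step 3: 50 μL brought to 1000 μL → factor 1000/50 = 20
Step 4: 1 mL + 9 mL = 10 mL total → factor 10/1 = 10
Step 5: 2 mL + 38 mL = 40 mL total → factor 40/2 = 20
Overall dilution factor = 5 × 2 × 20 × 10 × 20 = 40000
Stock = 3.75 particles/mL × 40000 = 1.50 × 10^5 particles/mL

1.50 × 10^5 particles/mL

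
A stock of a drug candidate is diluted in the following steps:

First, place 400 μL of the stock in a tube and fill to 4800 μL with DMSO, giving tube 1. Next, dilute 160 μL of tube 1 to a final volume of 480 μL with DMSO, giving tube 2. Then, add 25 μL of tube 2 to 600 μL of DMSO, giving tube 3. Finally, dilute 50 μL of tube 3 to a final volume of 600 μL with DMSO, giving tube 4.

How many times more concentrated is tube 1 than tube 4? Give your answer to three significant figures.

900

Step 1: 400 μL brought to 4800 μL → factor 4800/400 = 12
Step 2: 160 μL brought to 480 μL → factor 480/160 = 3
Step 3: 25 μL + 600 μL = 625 μL total → factor 625/25 = 25
Step 4: 50 μL brought to 600 μL → factor 600/50 = 12
Dilution factor to tube 1 = 12; to tube 4 = 10800
[tube 1]/[tube 4] = (factor to tube 4)/(factor to tube 1) = 10800/12 = 900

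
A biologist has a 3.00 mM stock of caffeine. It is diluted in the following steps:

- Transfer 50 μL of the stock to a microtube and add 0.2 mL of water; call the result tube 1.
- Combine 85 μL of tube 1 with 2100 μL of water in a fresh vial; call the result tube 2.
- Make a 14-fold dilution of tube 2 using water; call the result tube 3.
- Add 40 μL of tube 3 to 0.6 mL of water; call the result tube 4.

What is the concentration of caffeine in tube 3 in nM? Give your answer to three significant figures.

Step 1: 50 μL + 0.2 mL = 250 μL total → factor 250/50 = 5
Step 2: 85 μL + 2100 μL = 2185 μL total → factor 2185/85 = 25.706
Step 3: 14-fold → factor 14
Dilution factor through tube 3 = 5 × 25.706 × 14 = 1799.4
[tube 3] = 3.00 mM / 1799.4 = 0.001667 mM = 1.67 × 10^3 nM

1.67 × 10^3 nM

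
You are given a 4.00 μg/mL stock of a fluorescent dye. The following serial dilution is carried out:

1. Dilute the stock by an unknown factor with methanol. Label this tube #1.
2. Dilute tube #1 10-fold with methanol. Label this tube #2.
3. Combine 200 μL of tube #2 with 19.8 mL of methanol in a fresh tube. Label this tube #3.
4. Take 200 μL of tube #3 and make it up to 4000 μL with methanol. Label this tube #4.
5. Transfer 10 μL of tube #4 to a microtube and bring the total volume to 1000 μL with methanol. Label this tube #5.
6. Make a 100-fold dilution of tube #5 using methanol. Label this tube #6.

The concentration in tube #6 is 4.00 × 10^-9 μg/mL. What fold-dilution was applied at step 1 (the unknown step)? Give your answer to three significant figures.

Step 1: unknown factor x
Step 2: 10-fold → factor 10
Step 3: 200 μL + 19.8 mL = 20000 μL total → factor 20000/200 = 100
Step 4: 200 μL brought to 4000 μL → factor 4000/200 = 20
Step 5: 10 μL brought to 1000 μL → factor 1000/10 = 100
Step 6: 100-fold → factor 100
Product of known-step factors = 2 × 10^8
Overall factor = 4.00 μg/mL / (4.00 × 10^-9 μg/mL) = 1 × 10^9
x = 1 × 10^9 / 2 × 10^8 = 5.00

5.00-fold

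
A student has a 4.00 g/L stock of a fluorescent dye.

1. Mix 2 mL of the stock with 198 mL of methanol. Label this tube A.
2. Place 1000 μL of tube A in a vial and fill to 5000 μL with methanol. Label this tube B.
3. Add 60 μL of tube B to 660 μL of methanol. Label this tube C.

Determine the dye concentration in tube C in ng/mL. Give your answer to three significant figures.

Step 1: 2 mL + 198 mL = 200 mL total → factor 200/2 = 100
Step 2: 1000 μL brought to 5000 μL → factor 5000/1000 = 5
Step 3: 60 μL + 660 μL = 720 μL total → factor 720/60 = 12
Overall dilution factor = 100 × 5 × 12 = 6000
Final = 4.00 g/L / 6000 = 0.0006667 g/L = 667 ng/mL

667 ng/mL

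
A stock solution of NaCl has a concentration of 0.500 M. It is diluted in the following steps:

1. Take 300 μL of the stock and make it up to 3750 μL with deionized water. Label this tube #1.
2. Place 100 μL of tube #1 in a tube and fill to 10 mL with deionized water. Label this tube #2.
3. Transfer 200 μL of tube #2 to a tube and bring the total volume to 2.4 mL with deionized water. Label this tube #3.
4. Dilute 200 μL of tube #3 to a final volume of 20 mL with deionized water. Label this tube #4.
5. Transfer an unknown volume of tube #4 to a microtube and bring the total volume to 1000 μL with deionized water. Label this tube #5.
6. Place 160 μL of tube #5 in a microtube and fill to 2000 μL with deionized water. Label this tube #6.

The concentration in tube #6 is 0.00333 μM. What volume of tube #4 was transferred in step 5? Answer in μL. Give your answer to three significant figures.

Step 1: 300 μL brought to 3750 μL → factor 3750/300 = 12.5
Step 2: 100 μL brought to 10 mL → factor 10000/100 = 100
Step 3: 200 μL brought to 2.4 mL → factor 2400/200 = 12
Step 4: 200 μL brought to 20 mL → factor 20000/200 = 100
Step 5: v brought to 1000 μL → factor = 1000 μL/v
Step 6: 160 μL brought to 2000 μL → factor 2000/160 = 12.5
Product of known-step factors = 1.875 × 10^7
Overall factor = 0.500 M / (0.00333 μM) = 1.5015 × 10^8
Step-5 factor = 1.5015 × 10^8 / 1.875 × 10^7 = 8.008
v = 1000 μL / 8.008 = 125 μL

125 μL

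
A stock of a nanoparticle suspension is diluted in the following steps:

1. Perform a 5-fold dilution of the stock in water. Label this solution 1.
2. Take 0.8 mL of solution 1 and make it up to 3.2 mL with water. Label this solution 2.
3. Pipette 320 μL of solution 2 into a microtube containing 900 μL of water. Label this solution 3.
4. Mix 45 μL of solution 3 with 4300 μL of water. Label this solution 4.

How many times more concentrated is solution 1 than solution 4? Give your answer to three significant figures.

Step 1: 5-fold → factor 5
Step 2: 0.8 mL brought to 3.2 mL → factor 3.2/0.8 = 4
Step 3: 320 μL + 900 μL = 1220 μL total → factor 1220/320 = 3.8125
Step 4: 45 μL + 4300 μL = 4345 μL total → factor 4345/45 = 96.556
Dilution factor to solution 1 = 5; to solution 4 = 7362.4
[solution 1]/[solution 4] = (factor to solution 4)/(factor to solution 1) = 7362.4/5 = 1.47 × 10^3

1.47 × 10^3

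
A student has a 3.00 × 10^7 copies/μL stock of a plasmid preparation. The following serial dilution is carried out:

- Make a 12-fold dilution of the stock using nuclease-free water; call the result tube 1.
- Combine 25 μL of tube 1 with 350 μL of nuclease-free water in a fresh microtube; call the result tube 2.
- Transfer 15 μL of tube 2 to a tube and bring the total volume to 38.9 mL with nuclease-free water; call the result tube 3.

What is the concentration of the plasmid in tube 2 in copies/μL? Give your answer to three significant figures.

1.67 × 10^5 copies/μL

Step 1: 12-fold → factor 12
Step 2: 25 μL + 350 μL = 375 μL total → factor 375/25 = 15
Dilution factor through tube 2 = 12 × 15 = 180
[tube 2] = 3.00 × 10^7 copies/μL / 180 = 1.67 × 10^5 copies/μL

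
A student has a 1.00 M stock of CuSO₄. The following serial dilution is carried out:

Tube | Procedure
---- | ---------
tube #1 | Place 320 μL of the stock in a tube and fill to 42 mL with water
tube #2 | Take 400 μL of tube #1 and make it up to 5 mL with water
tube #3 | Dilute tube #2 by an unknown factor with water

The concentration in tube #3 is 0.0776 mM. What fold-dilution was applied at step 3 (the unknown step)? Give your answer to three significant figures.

Step 1: 320 μL brought to 42 mL → factor 42000/320 = 131.25
Step 2: 400 μL brought to 5 mL → factor 5000/400 = 12.5
Step 3: unknown factor x
Product of known-step factors = 1640.6
Overall factor = 1.00 M / (0.0776 mM) = 12887
x = 12887 / 1640.6 = 7.85

7.85-fold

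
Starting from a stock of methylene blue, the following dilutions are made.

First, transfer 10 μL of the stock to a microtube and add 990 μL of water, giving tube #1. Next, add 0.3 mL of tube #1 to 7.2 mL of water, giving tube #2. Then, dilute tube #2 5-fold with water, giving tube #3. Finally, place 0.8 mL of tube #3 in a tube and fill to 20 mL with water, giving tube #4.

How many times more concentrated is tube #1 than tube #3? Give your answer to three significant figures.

Step 1: 10 μL + 990 μL = 1000 μL total → factor 1000/10 = 100
Step 2: 0.3 mL + 7.2 mL = 7.5 mL total → factor 7.5/0.3 = 25
Step 3: 5-fold → factor 5
Dilution factor to tube #1 = 100; to tube #3 = 12500
[tube #1]/[tube #3] = (factor to tube #3)/(factor to tube #1) = 12500/100 = 125

125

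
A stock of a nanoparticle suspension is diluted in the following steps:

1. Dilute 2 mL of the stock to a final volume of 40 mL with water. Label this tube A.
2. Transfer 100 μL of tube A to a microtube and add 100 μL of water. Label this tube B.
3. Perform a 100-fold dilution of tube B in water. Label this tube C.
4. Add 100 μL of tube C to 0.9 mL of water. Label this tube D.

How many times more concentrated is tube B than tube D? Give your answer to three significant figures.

1.00 × 10^3

Step 1: 2 mL brought to 40 mL → factor 40/2 = 20
Step 2: 100 μL + 100 μL = 200 μL total → factor 200/100 = 2
Step 3: 100-fold → factor 100
Step 4: 100 μL + 0.9 mL = 1000 μL total → factor 1000/100 = 10
Dilution factor to tube B = 40; to tube D = 40000
[tube B]/[tube D] = (factor to tube D)/(factor to tube B) = 40000/40 = 1.00 × 10^3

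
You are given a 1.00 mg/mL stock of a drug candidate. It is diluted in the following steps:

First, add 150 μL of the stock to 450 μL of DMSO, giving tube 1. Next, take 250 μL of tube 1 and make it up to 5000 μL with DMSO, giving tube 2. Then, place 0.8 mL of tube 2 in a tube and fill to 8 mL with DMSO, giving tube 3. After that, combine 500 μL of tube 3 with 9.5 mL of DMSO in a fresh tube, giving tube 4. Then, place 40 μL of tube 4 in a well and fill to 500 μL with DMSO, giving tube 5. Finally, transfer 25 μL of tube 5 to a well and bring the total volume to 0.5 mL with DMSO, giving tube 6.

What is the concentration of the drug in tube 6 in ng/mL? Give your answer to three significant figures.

Step 1: 150 μL + 450 μL = 600 μL total → factor 600/150 = 4
Step 2: 250 μL brought to 5000 μL → factor 5000/250 = 20
Step 3: 0.8 mL brought to 8 mL → factor 8/0.8 = 10
Step 4: 500 μL + 9.5 mL = 10000 μL total → factor 10000/500 = 20
Step 5: 40 μL brought to 500 μL → factor 500/40 = 12.5
Step 6: 25 μL brought to 0.5 mL → factor 500/25 = 20
Overall dilution factor = 4 × 20 × 10 × 20 × 12.5 × 20 = 4 × 10^6
Final = 1.00 mg/mL / 4 × 10^6 = 2.500 × 10^-7 mg/mL = 0.250 ng/mL

0.250 ng/mL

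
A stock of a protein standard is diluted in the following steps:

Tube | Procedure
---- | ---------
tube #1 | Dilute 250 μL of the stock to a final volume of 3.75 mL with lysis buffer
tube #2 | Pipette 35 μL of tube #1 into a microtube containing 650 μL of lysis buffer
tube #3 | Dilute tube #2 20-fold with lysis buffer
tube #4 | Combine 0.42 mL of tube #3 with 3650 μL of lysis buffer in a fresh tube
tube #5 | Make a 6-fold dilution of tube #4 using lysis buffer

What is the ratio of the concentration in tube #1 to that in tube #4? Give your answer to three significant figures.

Step 1: 250 μL brought to 3.75 mL → factor 3750/250 = 15
Step 2: 35 μL + 650 μL = 685 μL total → factor 685/35 = 19.571
Step 3: 20-fold → factor 20
Step 4: 0.42 mL + 3650 μL = 4.07 mL total → factor 4.07/0.42 = 9.6905
Dilution factor to tube #1 = 15; to tube #4 = 56897
[tube #1]/[tube #4] = (factor to tube #4)/(factor to tube #1) = 56897/15 = 3.79 × 10^3

3.79 × 10^3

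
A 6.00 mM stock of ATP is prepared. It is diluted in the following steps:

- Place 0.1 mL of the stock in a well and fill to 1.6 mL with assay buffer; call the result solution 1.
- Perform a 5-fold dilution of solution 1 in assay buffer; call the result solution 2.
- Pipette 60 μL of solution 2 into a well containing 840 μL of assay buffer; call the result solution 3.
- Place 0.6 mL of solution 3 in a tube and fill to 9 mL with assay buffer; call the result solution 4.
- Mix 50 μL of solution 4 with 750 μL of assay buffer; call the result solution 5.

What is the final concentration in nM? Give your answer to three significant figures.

Step 1: 0.1 mL brought to 1.6 mL → factor 1.6/0.1 = 16
Step 2: 5-fold → factor 5
Step 3: 60 μL + 840 μL = 900 μL total → factor 900/60 = 15
Step 4: 0.6 mL brought to 9 mL → factor 9/0.6 = 15
Step 5: 50 μL + 750 μL = 800 μL total → factor 800/50 = 16
Overall dilution factor = 16 × 5 × 15 × 15 × 16 = 2.88 × 10^5
Final = 6.00 mM / 2.88 × 10^5 = 2.083 × 10^-5 mM = 20.8 nM

20.8 nM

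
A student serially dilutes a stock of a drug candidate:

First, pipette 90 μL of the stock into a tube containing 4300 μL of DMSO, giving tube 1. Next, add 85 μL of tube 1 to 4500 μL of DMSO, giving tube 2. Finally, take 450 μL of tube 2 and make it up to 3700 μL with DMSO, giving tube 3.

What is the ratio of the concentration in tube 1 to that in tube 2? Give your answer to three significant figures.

Step 1: 90 μL + 4300 μL = 4390 μL total → factor 4390/90 = 48.778
Step 2: 85 μL + 4500 μL = 4585 μL total → factor 4585/85 = 53.941
Dilution factor to tube 1 = 48.778; to tube 2 = 2631.1
[tube 1]/[tube 2] = (factor to tube 2)/(factor to tube 1) = 2631.1/48.778 = 53.9

53.9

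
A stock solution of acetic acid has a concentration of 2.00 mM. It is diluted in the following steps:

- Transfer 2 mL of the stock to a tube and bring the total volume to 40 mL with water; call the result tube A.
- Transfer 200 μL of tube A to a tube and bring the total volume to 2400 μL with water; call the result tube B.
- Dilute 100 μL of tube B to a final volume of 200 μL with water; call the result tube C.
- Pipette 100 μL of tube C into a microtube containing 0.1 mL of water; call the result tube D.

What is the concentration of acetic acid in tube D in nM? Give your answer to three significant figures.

2.08 × 10^3 nM

Step 1: 2 mL brought to 40 mL → factor 40/2 = 20
Step 2: 200 μL brought to 2400 μL → factor 2400/200 = 12
Step 3: 100 μL brought to 200 μL → factor 200/100 = 2
Step 4: 100 μL + 0.1 mL = 200 μL total → factor 200/100 = 2
Overall dilution factor = 20 × 12 × 2 × 2 = 960
Final = 2.00 mM / 960 = 0.002083 mM = 2.08 × 10^3 nM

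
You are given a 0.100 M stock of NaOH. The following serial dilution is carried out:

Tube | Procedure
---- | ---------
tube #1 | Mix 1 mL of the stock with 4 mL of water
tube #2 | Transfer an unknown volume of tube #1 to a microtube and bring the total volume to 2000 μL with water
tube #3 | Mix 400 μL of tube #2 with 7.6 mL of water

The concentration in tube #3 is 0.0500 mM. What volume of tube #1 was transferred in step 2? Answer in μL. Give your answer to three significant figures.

100 μL

Step 1: 1 mL + 4 mL = 5 mL total → factor 5/1 = 5
Step 2: v brought to 2000 μL → factor = 2000 μL/v
Step 3: 400 μL + 7.6 mL = 8000 μL total → factor 8000/400 = 20
Product of known-step factors = 100
Overall factor = 0.100 M / (0.0500 mM) = 2000
Step-2 factor = 2000 / 100 = 20
v = 2000 μL / 20 = 100 μL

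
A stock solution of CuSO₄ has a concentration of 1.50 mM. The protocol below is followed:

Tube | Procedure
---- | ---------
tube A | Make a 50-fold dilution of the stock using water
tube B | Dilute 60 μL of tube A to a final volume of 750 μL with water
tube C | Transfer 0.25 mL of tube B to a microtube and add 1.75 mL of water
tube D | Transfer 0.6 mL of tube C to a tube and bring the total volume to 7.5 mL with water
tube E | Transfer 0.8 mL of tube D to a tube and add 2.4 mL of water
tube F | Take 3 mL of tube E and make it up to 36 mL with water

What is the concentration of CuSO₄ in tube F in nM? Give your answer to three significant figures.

Step 1: 50-fold → factor 50
Step 2: 60 μL brought to 750 μL → factor 750/60 = 12.5
Step 3: 0.25 mL + 1.75 mL = 2 mL total → factor 2/0.25 = 8
Step 4: 0.6 mL brought to 7.5 mL → factor 7.5/0.6 = 12.5
Step 5: 0.8 mL + 2.4 mL = 3.2 mL total → factor 3.2/0.8 = 4
Step 6: 3 mL brought to 36 mL → factor 36/3 = 12
Overall dilution factor = 50 × 12.5 × 8 × 12.5 × 4 × 12 = 3 × 10^6
Final = 1.50 mM / 3 × 10^6 = 5.000 × 10^-7 mM = 0.500 nM

0.500 nM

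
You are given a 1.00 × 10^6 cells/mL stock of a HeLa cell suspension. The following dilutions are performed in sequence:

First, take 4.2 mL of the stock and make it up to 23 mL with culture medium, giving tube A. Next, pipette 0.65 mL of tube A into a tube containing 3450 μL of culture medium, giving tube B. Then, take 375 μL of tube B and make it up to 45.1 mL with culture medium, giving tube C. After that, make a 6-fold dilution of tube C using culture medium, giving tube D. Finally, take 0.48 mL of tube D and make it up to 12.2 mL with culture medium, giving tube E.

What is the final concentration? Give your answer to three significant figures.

1.58 cells/mL

Step 1: 4.2 mL brought to 23 mL → factor 23/4.2 = 5.4762
Step 2: 0.65 mL + 3450 μL = 4.1 mL total → factor 4.1/0.65 = 6.3077
Step 3: 375 μL brought to 45.1 mL → factor 45100/375 = 120.27
Step 4: 6-fold → factor 6
Step 5: 0.48 mL brought to 12.2 mL → factor 12.2/0.48 = 25.417
Overall dilution factor = 5.4762 × 6.3077 × 120.27 × 6 × 25.417 = 6.3353 × 10^5
Final = 1.00 × 10^6 cells/mL / 6.3353 × 10^5 = 1.58 cells/mL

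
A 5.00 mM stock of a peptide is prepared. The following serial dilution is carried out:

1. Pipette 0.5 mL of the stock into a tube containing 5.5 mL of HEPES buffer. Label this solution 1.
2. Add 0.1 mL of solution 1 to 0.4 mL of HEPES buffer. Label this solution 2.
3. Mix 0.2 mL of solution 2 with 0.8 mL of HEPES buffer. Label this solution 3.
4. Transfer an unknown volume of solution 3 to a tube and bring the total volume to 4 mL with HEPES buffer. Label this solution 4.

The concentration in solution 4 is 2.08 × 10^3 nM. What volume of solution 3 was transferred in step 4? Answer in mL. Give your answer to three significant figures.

Step 1: 0.5 mL + 5.5 mL = 6 mL total → factor 6/0.5 = 12
Step 2: 0.1 mL + 0.4 mL = 0.5 mL total → factor 0.5/0.1 = 5
Step 3: 0.2 mL + 0.8 mL = 1 mL total → factor 1/0.2 = 5
Step 4: v brought to 4 mL → factor = 4 mL/v
Product of known-step factors = 300
Overall factor = 5.00 mM / (2.08 × 10^3 nM) = 2403.8
Step-4 factor = 2403.8 / 300 = 8.0128
v = 4 mL / 8.0128 = 0.499 mL

0.499 mL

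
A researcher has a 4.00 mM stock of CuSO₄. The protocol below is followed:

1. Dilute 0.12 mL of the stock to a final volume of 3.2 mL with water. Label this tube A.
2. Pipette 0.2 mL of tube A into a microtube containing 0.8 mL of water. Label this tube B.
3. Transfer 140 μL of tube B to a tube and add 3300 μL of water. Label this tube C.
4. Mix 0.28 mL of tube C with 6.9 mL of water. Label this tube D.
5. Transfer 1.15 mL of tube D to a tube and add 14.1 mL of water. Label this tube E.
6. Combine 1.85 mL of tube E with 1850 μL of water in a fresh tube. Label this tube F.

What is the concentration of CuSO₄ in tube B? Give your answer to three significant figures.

0.0300 mM

Step 1: 0.12 mL brought to 3.2 mL → factor 3.2/0.12 = 26.667
Step 2: 0.2 mL + 0.8 mL = 1 mL total → factor 1/0.2 = 5
Dilution factor through tube B = 26.667 × 5 = 133.33
[tube B] = 4.00 mM / 133.33 = 0.0300 mM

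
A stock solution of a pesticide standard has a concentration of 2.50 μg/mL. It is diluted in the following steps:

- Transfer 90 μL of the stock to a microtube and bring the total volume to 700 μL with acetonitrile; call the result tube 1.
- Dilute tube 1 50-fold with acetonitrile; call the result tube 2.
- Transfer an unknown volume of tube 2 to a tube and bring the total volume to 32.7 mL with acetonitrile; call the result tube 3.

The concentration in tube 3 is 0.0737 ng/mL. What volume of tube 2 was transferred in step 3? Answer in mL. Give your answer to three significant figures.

Step 1: 90 μL brought to 700 μL → factor 700/90 = 7.7778
Step 2: 50-fold → factor 50
Step 3: v brought to 32.7 mL → factor = 32.7 mL/v
Product of known-step factors = 388.89
Overall factor = 2.50 μg/mL / (0.0737 ng/mL) = 33921
Step-3 factor = 33921 / 388.89 = 87.226
v = 32.7 mL / 87.226 = 0.375 mL

0.375 mL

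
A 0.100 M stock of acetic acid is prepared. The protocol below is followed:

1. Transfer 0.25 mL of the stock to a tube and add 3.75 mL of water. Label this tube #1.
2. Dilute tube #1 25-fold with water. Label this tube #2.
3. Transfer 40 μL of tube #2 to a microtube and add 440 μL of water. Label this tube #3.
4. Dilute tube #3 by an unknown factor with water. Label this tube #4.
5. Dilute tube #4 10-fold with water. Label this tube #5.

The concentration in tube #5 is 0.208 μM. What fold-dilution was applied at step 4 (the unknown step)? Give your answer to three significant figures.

10.0-fold

Step 1: 0.25 mL + 3.75 mL = 4 mL total → factor 4/0.25 = 16
Step 2: 25-fold → factor 25
Step 3: 40 μL + 440 μL = 480 μL total → factor 480/40 = 12
Step 4: unknown factor x
Step 5: 10-fold → factor 10
Product of known-step factors = 48000
Overall factor = 0.100 M / (0.208 μM) = 4.8077 × 10^5
x = 4.8077 × 10^5 / 48000 = 10.0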